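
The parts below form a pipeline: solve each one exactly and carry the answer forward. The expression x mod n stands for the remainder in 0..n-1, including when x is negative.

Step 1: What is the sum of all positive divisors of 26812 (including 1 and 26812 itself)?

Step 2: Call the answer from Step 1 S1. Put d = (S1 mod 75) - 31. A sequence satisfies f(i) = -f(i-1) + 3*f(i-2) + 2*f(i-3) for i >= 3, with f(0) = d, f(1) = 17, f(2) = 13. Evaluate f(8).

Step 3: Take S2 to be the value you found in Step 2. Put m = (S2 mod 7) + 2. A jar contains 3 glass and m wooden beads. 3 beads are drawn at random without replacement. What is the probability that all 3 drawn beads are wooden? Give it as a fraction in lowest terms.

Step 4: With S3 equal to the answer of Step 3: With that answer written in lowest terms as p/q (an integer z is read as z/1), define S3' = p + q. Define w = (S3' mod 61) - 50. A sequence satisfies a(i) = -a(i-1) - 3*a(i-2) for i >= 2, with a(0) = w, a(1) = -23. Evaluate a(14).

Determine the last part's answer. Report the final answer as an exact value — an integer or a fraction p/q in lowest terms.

-76930

Step 1: 26812 = 2^2 * 6703; sigma = (1 + 2 + 4) * (1 + 6703) = 7 * 6704 = 46928; answer 46928
Step 2: S1 = 46928; d = 22; f(3) = -1*(13) + 3*(17) + 2*(22) = 82; iterating: f(3)=82, f(4)=-9, f(5)=281, f(6)=-144, f(7)=969, f(8)=-839; answer -839
Step 3: S2 = -839; m = 3; total draws C(6,3) = 20; favorable C(3,3) = 1; P = 1/20; answer 1/20
Step 4: S3 = 1/20; threaded value p + q = 21; w = -29; a(2) = -1*(-23) - 3*(-29) = 110; iterating: a(2)=110, a(3)=-41, a(4)=-289, a(5)=412, a(6)=455, a(7)=-1691, a(8)=326, a(9)=4747, a(10)=-5725, a(11)=-8516, a(12)=25691, a(13)=-143, a(14)=-76930; answer -76930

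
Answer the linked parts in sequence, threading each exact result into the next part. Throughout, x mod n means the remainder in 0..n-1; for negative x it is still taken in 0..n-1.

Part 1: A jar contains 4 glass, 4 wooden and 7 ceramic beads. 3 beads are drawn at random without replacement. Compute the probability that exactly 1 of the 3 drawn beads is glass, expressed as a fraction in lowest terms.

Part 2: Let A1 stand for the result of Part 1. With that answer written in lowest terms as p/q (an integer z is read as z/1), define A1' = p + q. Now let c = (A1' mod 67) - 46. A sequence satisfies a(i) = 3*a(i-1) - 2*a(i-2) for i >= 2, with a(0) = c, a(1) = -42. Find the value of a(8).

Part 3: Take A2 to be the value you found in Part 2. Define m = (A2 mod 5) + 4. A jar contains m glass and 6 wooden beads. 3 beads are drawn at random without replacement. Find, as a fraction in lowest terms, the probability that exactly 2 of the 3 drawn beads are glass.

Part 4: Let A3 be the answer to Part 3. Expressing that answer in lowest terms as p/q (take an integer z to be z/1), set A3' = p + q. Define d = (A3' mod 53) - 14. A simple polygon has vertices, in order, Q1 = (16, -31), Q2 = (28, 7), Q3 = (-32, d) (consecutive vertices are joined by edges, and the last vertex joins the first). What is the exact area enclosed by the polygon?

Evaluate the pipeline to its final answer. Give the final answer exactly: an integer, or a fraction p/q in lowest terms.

Part 1: total draws C(15,3) = 455; favorable C(4,1)*C(11,2) = 220; P = 44/91; answer 44/91
Part 2: A1 = 44/91; threaded value p + q = 135; c = -45; a(2) = 3*(-42) - 2*(-45) = -36; iterating: a(2)=-36, a(3)=-24, a(4)=0, a(5)=48, a(6)=144, a(7)=336, a(8)=720; answer 720
Part 3: A2 = 720; m = 4; total draws C(10,3) = 120; favorable C(4,2)*C(6,1) = 36; P = 3/10; answer 3/10
Part 4: A3 = 3/10; threaded value p + q = 13; d = -1; cross terms: (16*7 - 28*-31)=980, (28*-1 - -32*7)=196, (-32*-31 - 16*-1)=1008; twice the area = |2184| = 2184; area = 1092; answer 1092

1092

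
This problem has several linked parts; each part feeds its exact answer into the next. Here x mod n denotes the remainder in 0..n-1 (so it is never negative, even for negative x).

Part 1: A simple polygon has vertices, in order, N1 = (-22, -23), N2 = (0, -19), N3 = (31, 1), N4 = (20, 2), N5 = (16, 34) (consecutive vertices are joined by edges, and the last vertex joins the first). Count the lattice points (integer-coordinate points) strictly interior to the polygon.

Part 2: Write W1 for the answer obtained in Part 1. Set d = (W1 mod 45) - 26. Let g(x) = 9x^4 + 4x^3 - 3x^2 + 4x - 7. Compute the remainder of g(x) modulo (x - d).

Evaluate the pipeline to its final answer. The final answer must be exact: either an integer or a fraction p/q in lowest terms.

Part 1: cross terms: (-22*-19 - 0*-23)=418, (0*1 - 31*-19)=589, (31*2 - 20*1)=42, (20*34 - 16*2)=648, (16*-23 - -22*34)=380; twice the area = |2077| = 2077; area = 2077/2; boundary points = 2 + 1 + 1 + 4 + 19 = 27; strictly interior points = area - boundary/2 + 1 = 1026; answer 1026
Part 2: W1 = 1026; d = 10; remainder = value at the root: 9*(10)^4 + 4*(10)^3 - 3*(10)^2 + 4*(10)^1 - 7 = (90000) + (4000) + (-300) + (40) + (-7) = 93733; answer 93733

93733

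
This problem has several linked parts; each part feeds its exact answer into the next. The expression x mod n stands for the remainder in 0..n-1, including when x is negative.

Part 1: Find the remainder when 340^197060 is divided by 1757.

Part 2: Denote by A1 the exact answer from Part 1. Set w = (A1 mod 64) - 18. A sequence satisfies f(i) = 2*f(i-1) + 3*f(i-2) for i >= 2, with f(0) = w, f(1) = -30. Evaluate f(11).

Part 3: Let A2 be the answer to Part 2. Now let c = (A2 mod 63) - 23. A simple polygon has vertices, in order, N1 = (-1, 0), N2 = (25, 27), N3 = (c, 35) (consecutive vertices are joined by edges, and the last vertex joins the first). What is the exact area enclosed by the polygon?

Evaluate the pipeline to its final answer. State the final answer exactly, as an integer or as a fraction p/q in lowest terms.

1423/2

Part 1: squarings mod 1757: 340^1=340, 340^2=1395, 340^4=1026, 340^8=233, 340^16=1579, 340^32=58, 340^64=1607, 340^128=1416, 340^256=319, 340^512=1612, 340^1024=1698, 340^2048=1724, 340^4096=1089, 340^8192=1703, 340^16384=1159, 340^32768=933, 340^65536=774, 340^131072=1696; 340^197060 = 340^4 * 340^64 * 340^128 * 340^256 * 340^65536 * 340^131072 = 16 (mod 1757); answer 16
Part 2: A1 = 16; w = -2; f(2) = 2*(-30) + 3*(-2) = -66; iterating: f(2)=-66, f(3)=-222, f(4)=-642, f(5)=-1950, f(6)=-5826, f(7)=-17502, f(8)=-52482, f(9)=-157470, f(10)=-472386, f(11)=-1417182; answer -1417182
Part 3: A2 = -1417182; c = -20; cross terms: (-1*27 - 25*0)=-27, (25*35 - -20*27)=1415, (-20*0 - -1*35)=35; twice the area = |1423| = 1423; area = 1423/2; answer 1423/2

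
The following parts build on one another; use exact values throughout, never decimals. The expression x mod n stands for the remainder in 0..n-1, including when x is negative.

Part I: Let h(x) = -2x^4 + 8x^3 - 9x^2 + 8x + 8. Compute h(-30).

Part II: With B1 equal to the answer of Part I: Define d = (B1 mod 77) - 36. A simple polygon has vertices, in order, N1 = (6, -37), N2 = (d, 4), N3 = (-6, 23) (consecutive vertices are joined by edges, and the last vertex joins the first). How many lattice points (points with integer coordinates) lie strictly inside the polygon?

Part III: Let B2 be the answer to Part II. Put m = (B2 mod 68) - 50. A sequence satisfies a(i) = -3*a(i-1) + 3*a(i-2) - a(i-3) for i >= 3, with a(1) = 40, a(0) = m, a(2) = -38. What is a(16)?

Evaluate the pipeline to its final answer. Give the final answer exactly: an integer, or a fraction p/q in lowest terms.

-9597553057

Part I: -2*(-30)^4 + 8*(-30)^3 - 9*(-30)^2 + 8*(-30)^1 + 8 = (-1620000) + (-216000) + (-8100) + (-240) + (8) = -1844332; answer -1844332
Part II: B1 = -1844332; d = 13; cross terms: (6*4 - 13*-37)=505, (13*23 - -6*4)=323, (-6*-37 - 6*23)=84; twice the area = |912| = 912; area = 456; boundary points = 1 + 19 + 12 = 32; strictly interior points = area - boundary/2 + 1 = 441; answer 441
Part III: B2 = 441; m = -17; a(3) = -3*(-38) + 3*(40) - 1*(-17) = 251; iterating: a(3)=251, a(4)=-907, a(5)=3512, a(6)=-13508, a(7)=51967, a(8)=-199937, a(9)=769220, a(10)=-2959438, a(11)=11385911, a(12)=-43805267, a(13)=168532972, a(14)=-648400628, a(15)=2494606067, a(16)=-9597553057; answer -9597553057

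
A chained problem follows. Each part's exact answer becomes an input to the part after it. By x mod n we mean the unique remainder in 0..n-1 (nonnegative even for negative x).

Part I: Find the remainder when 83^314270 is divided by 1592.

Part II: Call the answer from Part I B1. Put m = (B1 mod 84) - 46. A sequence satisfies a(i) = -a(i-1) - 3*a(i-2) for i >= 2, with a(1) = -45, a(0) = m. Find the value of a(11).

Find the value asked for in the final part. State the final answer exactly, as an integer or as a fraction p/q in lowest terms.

Part I: squarings mod 1592: 83^1=83, 83^2=521, 83^4=801, 83^8=25, 83^16=625, 83^32=585, 83^64=1537, 83^128=1433, 83^256=1401, 83^512=1457, 83^1024=713, 83^2048=521, 83^4096=801, 83^8192=25, 83^16384=625, 83^32768=585, 83^65536=1537, 83^131072=1433, 83^262144=1401; 83^314270 = 83^2 * 83^4 * 83^8 * 83^16 * 83^128 * 83^256 * 83^512 * 83^2048 * 83^16384 * 83^32768 * 83^262144 = 689 (mod 1592); answer 689
Part II: B1 = 689; m = -29; a(2) = -1*(-45) - 3*(-29) = 132; iterating: a(2)=132, a(3)=3, a(4)=-399, a(5)=390, a(6)=807, a(7)=-1977, a(8)=-444, a(9)=6375, a(10)=-5043, a(11)=-14082; answer -14082

-14082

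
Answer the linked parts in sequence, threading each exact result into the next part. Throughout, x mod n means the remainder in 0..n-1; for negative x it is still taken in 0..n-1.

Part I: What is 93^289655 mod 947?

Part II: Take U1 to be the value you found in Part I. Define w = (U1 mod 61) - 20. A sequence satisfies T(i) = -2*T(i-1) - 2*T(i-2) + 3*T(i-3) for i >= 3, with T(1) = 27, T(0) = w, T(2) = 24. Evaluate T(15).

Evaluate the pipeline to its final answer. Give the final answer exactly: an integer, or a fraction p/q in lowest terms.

Part I: squarings mod 947: 93^1=93, 93^2=126, 93^4=724, 93^8=485, 93^16=369, 93^32=740, 93^64=234, 93^128=777, 93^256=490, 93^512=509, 93^1024=550, 93^2048=407, 93^4096=871, 93^8192=94, 93^16384=313, 93^32768=428, 93^65536=413, 93^131072=109, 93^262144=517; 93^289655 = 93^1 * 93^2 * 93^4 * 93^16 * 93^32 * 93^64 * 93^256 * 93^512 * 93^2048 * 93^8192 * 93^16384 * 93^262144 = 410 (mod 947); answer 410
Part II: U1 = 410; w = 24; T(3) = -2*(24) - 2*(27) + 3*(24) = -30; iterating: T(3)=-30, T(4)=93, T(5)=-54, T(6)=-168, T(7)=723, T(8)=-1272, T(9)=594, T(10)=3525, T(11)=-12054, T(12)=18840, T(13)=-2997, T(14)=-67848, T(15)=198210; answer 198210

198210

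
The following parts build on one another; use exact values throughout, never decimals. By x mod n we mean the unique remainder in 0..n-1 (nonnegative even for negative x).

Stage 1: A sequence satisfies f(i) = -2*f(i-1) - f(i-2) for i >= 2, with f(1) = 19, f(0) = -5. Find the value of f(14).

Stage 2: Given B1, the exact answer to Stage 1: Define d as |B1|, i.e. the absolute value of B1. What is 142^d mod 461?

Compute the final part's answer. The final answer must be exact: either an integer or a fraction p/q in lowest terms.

Stage 1: f(2) = -2*(19) - 1*(-5) = -33; iterating: f(2)=-33, f(3)=47, f(4)=-61, f(5)=75, f(6)=-89, f(7)=103, f(8)=-117, f(9)=131, f(10)=-145, f(11)=159, f(12)=-173, f(13)=187, f(14)=-201; answer -201
Stage 2: B1 = -201; d = 201; squarings mod 461: 142^1=142, 142^2=341, 142^4=109, 142^8=356, 142^16=422, 142^32=138, 142^64=143, 142^128=165; 142^201 = 142^1 * 142^8 * 142^64 * 142^128 = 97 (mod 461); answer 97

97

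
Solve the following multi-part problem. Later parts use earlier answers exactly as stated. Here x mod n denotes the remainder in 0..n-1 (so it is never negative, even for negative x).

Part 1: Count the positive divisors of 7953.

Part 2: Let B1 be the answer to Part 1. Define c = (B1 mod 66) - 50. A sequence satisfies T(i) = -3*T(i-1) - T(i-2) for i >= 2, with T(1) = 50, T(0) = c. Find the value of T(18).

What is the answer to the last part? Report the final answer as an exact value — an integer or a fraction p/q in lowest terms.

-506996346

Part 1: 7953 = 3 * 11 * 241; number of divisors = (1+1) * (1+1) * (1+1) = 8; answer 8
Part 2: B1 = 8; c = -42; T(2) = -3*(50) - 1*(-42) = -108; iterating: T(2)=-108, T(3)=274, T(4)=-714, T(5)=1868, T(6)=-4890, T(7)=12802, T(8)=-33516, T(9)=87746, T(10)=-229722, T(11)=601420, T(12)=-1574538, T(13)=4122194, T(14)=-10792044, T(15)=28253938, T(16)=-73969770, T(17)=193655372, T(18)=-506996346; answer -506996346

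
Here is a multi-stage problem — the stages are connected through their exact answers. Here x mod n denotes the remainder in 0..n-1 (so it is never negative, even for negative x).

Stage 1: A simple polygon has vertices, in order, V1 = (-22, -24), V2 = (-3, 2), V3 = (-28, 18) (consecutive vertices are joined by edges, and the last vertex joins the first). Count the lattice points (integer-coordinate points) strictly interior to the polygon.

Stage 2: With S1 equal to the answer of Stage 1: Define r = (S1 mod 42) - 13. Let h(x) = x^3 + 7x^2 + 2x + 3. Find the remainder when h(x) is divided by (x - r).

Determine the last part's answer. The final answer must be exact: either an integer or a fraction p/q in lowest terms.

Stage 1: cross terms: (-22*2 - -3*-24)=-116, (-3*18 - -28*2)=2, (-28*-24 - -22*18)=1068; twice the area = |954| = 954; area = 477; boundary points = 1 + 1 + 6 = 8; strictly interior points = area - boundary/2 + 1 = 474; answer 474
Stage 2: S1 = 474; r = -1; remainder = value at the root: 1*(-1)^3 + 7*(-1)^2 + 2*(-1)^1 + 3 = (-1) + (7) + (-2) + (3) = 7; answer 7

7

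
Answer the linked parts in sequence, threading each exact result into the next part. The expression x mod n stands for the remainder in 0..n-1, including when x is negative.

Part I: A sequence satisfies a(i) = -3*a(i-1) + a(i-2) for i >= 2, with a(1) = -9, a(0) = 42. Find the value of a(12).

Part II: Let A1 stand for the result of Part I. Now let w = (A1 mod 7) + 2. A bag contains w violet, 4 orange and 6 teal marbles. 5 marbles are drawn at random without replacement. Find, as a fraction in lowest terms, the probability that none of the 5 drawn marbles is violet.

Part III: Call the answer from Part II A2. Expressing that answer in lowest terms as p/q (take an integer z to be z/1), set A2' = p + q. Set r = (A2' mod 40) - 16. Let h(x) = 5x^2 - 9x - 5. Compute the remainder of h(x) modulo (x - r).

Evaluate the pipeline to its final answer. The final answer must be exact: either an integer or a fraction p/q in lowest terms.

9

Part I: a(2) = -3*(-9) + 1*(42) = 69; iterating: a(2)=69, a(3)=-216, a(4)=717, a(5)=-2367, a(6)=7818, a(7)=-25821, a(8)=85281, a(9)=-281664, a(10)=930273, a(11)=-3072483, a(12)=10147722; answer 10147722
Part II: A1 = 10147722; w = 6; total draws C(16,5) = 4368; favorable C(10,5) = 252; P = 3/52; answer 3/52
Part III: A2 = 3/52; threaded value p + q = 55; r = -1; remainder = value at the root: 5*(-1)^2 - 9*(-1)^1 - 5 = (5) + (9) + (-5) = 9; answer 9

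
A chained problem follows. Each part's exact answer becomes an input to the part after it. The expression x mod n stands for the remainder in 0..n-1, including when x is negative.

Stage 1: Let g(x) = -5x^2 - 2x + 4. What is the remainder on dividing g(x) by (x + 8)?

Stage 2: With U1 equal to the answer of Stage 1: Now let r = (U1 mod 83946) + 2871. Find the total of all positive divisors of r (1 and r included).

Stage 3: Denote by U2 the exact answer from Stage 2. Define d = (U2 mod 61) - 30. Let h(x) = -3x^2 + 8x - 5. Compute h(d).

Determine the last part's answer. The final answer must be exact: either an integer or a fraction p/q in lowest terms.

-1541

Stage 1: remainder = value at the root: -5*(-8)^2 - 2*(-8)^1 + 4 = (-320) + (16) + (4) = -300; answer -300
Stage 2: U1 = -300; r = 86517; 86517 = 3^2 * 9613; sigma = (1 + 3 + 9) * (1 + 9613) = 13 * 9614 = 124982; answer 124982
Stage 3: U2 = 124982; d = 24; -3*(24)^2 + 8*(24)^1 - 5 = (-1728) + (192) + (-5) = -1541; answer -1541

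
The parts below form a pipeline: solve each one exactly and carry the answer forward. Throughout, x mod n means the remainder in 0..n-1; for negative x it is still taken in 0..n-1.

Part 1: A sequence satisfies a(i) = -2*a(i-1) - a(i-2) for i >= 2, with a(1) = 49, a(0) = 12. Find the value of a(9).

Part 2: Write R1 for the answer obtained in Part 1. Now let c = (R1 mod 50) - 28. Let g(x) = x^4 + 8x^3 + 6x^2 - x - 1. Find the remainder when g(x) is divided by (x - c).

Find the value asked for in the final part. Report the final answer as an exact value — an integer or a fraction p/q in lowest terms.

Part 1: a(2) = -2*(49) - 1*(12) = -110; iterating: a(2)=-110, a(3)=171, a(4)=-232, a(5)=293, a(6)=-354, a(7)=415, a(8)=-476, a(9)=537; answer 537
Part 2: R1 = 537; c = 9; remainder = value at the root: 1*(9)^4 + 8*(9)^3 + 6*(9)^2 - 1*(9)^1 - 1 = (6561) + (5832) + (486) + (-9) + (-1) = 12869; answer 12869

12869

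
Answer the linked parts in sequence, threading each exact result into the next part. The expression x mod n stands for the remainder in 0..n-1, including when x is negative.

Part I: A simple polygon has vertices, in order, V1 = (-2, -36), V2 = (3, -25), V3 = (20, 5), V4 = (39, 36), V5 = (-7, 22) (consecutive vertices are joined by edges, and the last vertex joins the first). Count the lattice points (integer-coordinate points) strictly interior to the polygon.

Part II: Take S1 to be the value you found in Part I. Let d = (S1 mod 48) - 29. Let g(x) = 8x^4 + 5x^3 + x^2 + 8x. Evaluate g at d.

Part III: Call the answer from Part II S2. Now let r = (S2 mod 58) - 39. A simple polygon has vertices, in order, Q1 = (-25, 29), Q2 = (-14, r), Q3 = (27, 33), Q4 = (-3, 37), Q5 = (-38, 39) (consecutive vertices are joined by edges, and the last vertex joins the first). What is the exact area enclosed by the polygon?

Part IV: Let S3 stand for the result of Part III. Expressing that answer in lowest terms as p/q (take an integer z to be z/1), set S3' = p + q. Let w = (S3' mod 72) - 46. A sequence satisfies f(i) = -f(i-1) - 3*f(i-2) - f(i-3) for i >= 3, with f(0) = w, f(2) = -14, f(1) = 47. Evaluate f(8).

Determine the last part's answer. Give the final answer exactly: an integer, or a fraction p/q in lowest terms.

Part I: cross terms: (-2*-25 - 3*-36)=158, (3*5 - 20*-25)=515, (20*36 - 39*5)=525, (39*22 - -7*36)=1110, (-7*-36 - -2*22)=296; twice the area = |2604| = 2604; area = 1302; boundary points = 1 + 1 + 1 + 2 + 1 = 6; strictly interior points = area - boundary/2 + 1 = 1300; answer 1300
Part II: S1 = 1300; d = -25; 8*(-25)^4 + 5*(-25)^3 + 1*(-25)^2 + 8*(-25)^1 = (3125000) + (-78125) + (625) + (-200) = 3047300; answer 3047300
Part III: S2 = 3047300; r = -1; cross terms: (-25*-1 - -14*29)=431, (-14*33 - 27*-1)=-435, (27*37 - -3*33)=1098, (-3*39 - -38*37)=1289, (-38*29 - -25*39)=-127; twice the area = |2256| = 2256; area = 1128; answer 1128
Part IV: S3 = 1128; threaded value p + q = 1129; w = 3; f(3) = -1*(-14) - 3*(47) - 1*(3) = -130; iterating: f(3)=-130, f(4)=125, f(5)=279, f(6)=-524, f(7)=-438, f(8)=1731; answer 1731

1731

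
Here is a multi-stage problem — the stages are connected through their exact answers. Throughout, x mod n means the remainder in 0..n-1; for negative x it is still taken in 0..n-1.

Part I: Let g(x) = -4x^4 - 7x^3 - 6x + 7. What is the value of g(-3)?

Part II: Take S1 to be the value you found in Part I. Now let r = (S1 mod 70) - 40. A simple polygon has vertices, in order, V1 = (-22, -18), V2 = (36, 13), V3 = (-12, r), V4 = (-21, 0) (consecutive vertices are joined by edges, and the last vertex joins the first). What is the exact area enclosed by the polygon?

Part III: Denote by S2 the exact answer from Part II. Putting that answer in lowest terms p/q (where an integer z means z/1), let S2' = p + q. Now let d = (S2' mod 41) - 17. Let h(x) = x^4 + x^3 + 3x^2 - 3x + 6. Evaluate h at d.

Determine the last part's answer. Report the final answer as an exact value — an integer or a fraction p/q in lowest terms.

Part I: -4*(-3)^4 - 7*(-3)^3 - 6*(-3)^1 + 7 = (-324) + (189) + (18) + (7) = -110; answer -110
Part II: S1 = -110; r = -10; cross terms: (-22*13 - 36*-18)=362, (36*-10 - -12*13)=-204, (-12*0 - -21*-10)=-210, (-21*-18 - -22*0)=378; twice the area = |326| = 326; area = 163; answer 163
Part III: S2 = 163; threaded value p + q = 164; d = -17; 1*(-17)^4 + 1*(-17)^3 + 3*(-17)^2 - 3*(-17)^1 + 6 = (83521) + (-4913) + (867) + (51) + (6) = 79532; answer 79532

79532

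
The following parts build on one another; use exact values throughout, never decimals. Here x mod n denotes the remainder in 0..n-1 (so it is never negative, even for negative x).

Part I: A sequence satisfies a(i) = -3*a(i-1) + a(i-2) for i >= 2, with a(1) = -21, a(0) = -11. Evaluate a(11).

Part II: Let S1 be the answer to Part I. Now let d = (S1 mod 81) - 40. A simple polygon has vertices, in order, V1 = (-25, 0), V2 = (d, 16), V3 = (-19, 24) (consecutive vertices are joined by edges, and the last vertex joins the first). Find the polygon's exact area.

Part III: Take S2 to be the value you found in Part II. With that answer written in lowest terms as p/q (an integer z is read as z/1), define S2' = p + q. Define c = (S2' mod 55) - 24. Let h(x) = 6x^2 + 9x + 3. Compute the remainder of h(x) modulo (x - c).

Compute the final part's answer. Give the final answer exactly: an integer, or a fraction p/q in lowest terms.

900

Part I: a(2) = -3*(-21) + 1*(-11) = 52; iterating: a(2)=52, a(3)=-177, a(4)=583, a(5)=-1926, a(6)=6361, a(7)=-21009, a(8)=69388, a(9)=-229173, a(10)=756907, a(11)=-2499894; answer -2499894
Part II: S1 = -2499894; d = -31; cross terms: (-25*16 - -31*0)=-400, (-31*24 - -19*16)=-440, (-19*0 - -25*24)=600; twice the area = |-240| = 240; area = 120; answer 120
Part III: S2 = 120; threaded value p + q = 121; c = -13; remainder = value at the root: 6*(-13)^2 + 9*(-13)^1 + 3 = (1014) + (-117) + (3) = 900; answer 900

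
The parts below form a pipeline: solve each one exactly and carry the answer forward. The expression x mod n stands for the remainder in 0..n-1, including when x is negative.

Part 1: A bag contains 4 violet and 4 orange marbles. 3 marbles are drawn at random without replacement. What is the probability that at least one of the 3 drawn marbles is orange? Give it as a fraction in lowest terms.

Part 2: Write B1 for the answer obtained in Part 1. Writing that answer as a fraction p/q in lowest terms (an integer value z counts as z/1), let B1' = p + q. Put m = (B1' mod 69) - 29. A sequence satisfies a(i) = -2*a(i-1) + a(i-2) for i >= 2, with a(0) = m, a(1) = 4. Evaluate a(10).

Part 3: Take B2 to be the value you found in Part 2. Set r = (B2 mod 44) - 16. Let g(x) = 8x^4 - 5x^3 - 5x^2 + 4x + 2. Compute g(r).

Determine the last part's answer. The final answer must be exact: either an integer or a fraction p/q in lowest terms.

Part 1: total draws C(8,3) = 56; complement C(4,3) = 4; favorable 56 - 4 = 52; P = 13/14; answer 13/14
Part 2: B1 = 13/14; threaded value p + q = 27; m = -2; a(2) = -2*(4) + 1*(-2) = -10; iterating: a(2)=-10, a(3)=24, a(4)=-58, a(5)=140, a(6)=-338, a(7)=816, a(8)=-1970, a(9)=4756, a(10)=-11482; answer -11482
Part 3: B2 = -11482; r = -14; 8*(-14)^4 - 5*(-14)^3 - 5*(-14)^2 + 4*(-14)^1 + 2 = (307328) + (13720) + (-980) + (-56) + (2) = 320014; answer 320014

320014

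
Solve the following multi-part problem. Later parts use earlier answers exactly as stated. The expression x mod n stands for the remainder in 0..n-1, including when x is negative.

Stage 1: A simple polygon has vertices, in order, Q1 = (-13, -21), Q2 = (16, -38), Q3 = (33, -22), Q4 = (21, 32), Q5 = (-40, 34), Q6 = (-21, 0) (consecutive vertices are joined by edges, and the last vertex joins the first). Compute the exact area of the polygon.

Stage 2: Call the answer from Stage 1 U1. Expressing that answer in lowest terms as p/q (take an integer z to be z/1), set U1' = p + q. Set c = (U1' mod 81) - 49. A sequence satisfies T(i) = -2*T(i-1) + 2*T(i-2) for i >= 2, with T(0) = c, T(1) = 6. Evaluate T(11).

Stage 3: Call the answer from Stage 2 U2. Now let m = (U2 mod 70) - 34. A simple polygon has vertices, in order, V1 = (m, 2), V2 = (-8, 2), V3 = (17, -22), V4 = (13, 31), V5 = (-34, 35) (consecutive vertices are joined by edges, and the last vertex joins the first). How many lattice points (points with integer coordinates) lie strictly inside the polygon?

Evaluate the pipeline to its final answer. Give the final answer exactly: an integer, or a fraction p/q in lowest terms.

Stage 1: cross terms: (-13*-38 - 16*-21)=830, (16*-22 - 33*-38)=902, (33*32 - 21*-22)=1518, (21*34 - -40*32)=1994, (-40*0 - -21*34)=714, (-21*-21 - -13*0)=441; twice the area = |6399| = 6399; area = 6399/2; answer 6399/2
Stage 2: U1 = 6399/2; threaded value p + q = 6401; c = -47; T(2) = -2*(6) + 2*(-47) = -106; iterating: T(2)=-106, T(3)=224, T(4)=-660, T(5)=1768, T(6)=-4856, T(7)=13248, T(8)=-36208, T(9)=98912, T(10)=-270240, T(11)=738304; answer 738304
Stage 3: U2 = 738304; m = -20; cross terms: (-20*2 - -8*2)=-24, (-8*-22 - 17*2)=142, (17*31 - 13*-22)=813, (13*35 - -34*31)=1509, (-34*2 - -20*35)=632; twice the area = |3072| = 3072; area = 1536; boundary points = 12 + 1 + 1 + 1 + 1 = 16; strictly interior points = area - boundary/2 + 1 = 1529; answer 1529

1529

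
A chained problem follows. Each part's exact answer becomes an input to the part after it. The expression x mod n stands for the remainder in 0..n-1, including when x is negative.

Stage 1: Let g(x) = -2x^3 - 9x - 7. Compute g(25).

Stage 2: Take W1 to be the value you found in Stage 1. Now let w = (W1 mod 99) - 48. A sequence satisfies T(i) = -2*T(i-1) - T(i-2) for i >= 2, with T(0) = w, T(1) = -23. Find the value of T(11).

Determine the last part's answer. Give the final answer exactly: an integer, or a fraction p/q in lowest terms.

Stage 1: -2*(25)^3 - 9*(25)^1 - 7 = (-31250) + (-225) + (-7) = -31482; answer -31482
Stage 2: W1 = -31482; w = -48; T(2) = -2*(-23) - 1*(-48) = 94; iterating: T(2)=94, T(3)=-165, T(4)=236, T(5)=-307, T(6)=378, T(7)=-449, T(8)=520, T(9)=-591, T(10)=662, T(11)=-733; answer -733

-733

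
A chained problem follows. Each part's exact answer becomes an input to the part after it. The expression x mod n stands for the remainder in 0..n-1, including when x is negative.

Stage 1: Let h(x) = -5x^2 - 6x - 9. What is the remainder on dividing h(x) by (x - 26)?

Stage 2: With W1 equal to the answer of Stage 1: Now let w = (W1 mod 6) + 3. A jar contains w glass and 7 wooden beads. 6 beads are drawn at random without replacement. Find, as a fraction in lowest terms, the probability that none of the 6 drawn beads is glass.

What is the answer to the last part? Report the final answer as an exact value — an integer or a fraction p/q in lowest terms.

Stage 1: remainder = value at the root: -5*(26)^2 - 6*(26)^1 - 9 = (-3380) + (-156) + (-9) = -3545; answer -3545
Stage 2: W1 = -3545; w = 4; total draws C(11,6) = 462; favorable C(7,6) = 7; P = 1/66; answer 1/66

1/66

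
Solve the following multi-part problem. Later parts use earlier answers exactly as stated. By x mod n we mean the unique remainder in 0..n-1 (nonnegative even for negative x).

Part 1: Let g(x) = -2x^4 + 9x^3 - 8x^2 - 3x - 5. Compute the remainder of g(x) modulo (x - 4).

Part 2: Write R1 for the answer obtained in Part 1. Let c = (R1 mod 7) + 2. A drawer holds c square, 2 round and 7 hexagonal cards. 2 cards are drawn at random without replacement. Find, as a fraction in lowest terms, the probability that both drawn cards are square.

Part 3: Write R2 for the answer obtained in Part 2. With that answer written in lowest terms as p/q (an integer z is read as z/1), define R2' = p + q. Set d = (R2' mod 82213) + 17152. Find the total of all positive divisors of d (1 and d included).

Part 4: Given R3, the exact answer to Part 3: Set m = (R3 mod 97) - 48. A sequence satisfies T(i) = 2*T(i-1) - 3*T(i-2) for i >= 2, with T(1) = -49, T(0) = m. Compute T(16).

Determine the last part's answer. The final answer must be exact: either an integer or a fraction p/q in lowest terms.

Part 1: remainder = value at the root: -2*(4)^4 + 9*(4)^3 - 8*(4)^2 - 3*(4)^1 - 5 = (-512) + (576) + (-128) + (-12) + (-5) = -81; answer -81
Part 2: R1 = -81; c = 5; total draws C(14,2) = 91; favorable C(5,2) = 10; P = 10/91; answer 10/91
Part 3: R2 = 10/91; threaded value p + q = 101; d = 17253; 17253 = 3^5 * 71; sigma = (1 + 3 + 9 + 27 + 81 + 243) * (1 + 71) = 364 * 72 = 26208; answer 26208
Part 4: R3 = 26208; m = -30; T(2) = 2*(-49) - 3*(-30) = -8; iterating: T(2)=-8, T(3)=131, T(4)=286, T(5)=179, T(6)=-500, T(7)=-1537, T(8)=-1574, T(9)=1463, T(10)=7648, T(11)=10907, T(12)=-1130, T(13)=-34981, T(14)=-66572, T(15)=-28201, T(16)=143314; answer 143314

143314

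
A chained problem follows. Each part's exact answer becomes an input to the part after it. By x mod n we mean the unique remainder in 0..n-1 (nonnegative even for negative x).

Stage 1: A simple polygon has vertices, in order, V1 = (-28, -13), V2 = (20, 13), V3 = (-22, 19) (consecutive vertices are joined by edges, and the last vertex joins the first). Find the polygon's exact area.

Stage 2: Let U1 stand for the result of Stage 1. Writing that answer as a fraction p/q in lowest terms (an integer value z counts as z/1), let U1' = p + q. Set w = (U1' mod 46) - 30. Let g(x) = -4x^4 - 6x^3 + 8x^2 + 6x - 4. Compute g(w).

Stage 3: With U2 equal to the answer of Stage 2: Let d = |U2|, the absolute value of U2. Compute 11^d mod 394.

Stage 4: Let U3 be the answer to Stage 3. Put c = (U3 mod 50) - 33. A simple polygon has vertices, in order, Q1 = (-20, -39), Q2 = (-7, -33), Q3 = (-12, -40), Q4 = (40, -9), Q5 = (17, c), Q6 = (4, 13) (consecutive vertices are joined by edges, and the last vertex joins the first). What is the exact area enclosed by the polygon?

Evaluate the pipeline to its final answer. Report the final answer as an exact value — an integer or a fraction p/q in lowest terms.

Stage 1: cross terms: (-28*13 - 20*-13)=-104, (20*19 - -22*13)=666, (-22*-13 - -28*19)=818; twice the area = |1380| = 1380; area = 690; answer 690
Stage 2: U1 = 690; threaded value p + q = 691; w = -29; -4*(-29)^4 - 6*(-29)^3 + 8*(-29)^2 + 6*(-29)^1 - 4 = (-2829124) + (146334) + (6728) + (-174) + (-4) = -2676240; answer -2676240
Stage 3: U2 = -2676240; d = 2676240; squarings mod 394: 11^1=11, 11^2=121, 11^4=63, 11^8=29, 11^16=53, 11^32=51, 11^64=237, 11^128=221, 11^256=379, 11^512=225, 11^1024=193, 11^2048=213, 11^4096=59, 11^8192=329, 11^16384=285, 11^32768=61, 11^65536=175, 11^131072=287, 11^262144=23, 11^524288=135, 11^1048576=101, 11^2097152=351; 11^2676240 = 11^16 * 11^512 * 11^1024 * 11^4096 * 11^16384 * 11^32768 * 11^524288 * 11^2097152 = 375 (mod 394); answer 375
Stage 4: U3 = 375; c = -8; cross terms: (-20*-33 - -7*-39)=387, (-7*-40 - -12*-33)=-116, (-12*-9 - 40*-40)=1708, (40*-8 - 17*-9)=-167, (17*13 - 4*-8)=253, (4*-39 - -20*13)=104; twice the area = |2169| = 2169; area = 2169/2; answer 2169/2

2169/2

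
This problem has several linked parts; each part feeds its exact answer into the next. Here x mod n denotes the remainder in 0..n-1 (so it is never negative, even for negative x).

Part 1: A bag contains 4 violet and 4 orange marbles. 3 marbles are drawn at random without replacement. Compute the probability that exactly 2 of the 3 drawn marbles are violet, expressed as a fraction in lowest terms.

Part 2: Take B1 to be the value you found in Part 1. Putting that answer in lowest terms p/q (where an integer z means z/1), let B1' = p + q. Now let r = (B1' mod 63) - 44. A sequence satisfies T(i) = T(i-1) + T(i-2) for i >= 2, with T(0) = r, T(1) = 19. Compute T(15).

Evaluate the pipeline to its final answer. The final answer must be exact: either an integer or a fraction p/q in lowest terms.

-1228

Part 1: total draws C(8,3) = 56; favorable C(4,2)*C(4,1) = 24; P = 3/7; answer 3/7
Part 2: B1 = 3/7; threaded value p + q = 10; r = -34; T(2) = 1*(19) + 1*(-34) = -15; iterating: T(2)=-15, T(3)=4, T(4)=-11, T(5)=-7, T(6)=-18, T(7)=-25, T(8)=-43, T(9)=-68, T(10)=-111, T(11)=-179, T(12)=-290, T(13)=-469, T(14)=-759, T(15)=-1228; answer -1228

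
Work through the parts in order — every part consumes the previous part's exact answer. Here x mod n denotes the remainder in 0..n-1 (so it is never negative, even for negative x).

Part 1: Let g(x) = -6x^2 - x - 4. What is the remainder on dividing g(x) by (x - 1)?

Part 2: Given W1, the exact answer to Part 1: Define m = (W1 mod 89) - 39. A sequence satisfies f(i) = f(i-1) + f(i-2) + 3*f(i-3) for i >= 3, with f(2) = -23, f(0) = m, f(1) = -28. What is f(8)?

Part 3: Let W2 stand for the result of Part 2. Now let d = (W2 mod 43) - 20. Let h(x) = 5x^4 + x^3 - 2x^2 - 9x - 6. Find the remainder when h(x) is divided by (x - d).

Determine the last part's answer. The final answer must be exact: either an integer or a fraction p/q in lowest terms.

Part 1: remainder = value at the root: -6*(1)^2 - 1*(1)^1 - 4 = (-6) + (-1) + (-4) = -11; answer -11
Part 2: W1 = -11; m = 39; f(3) = 1*(-23) + 1*(-28) + 3*(39) = 66; iterating: f(3)=66, f(4)=-41, f(5)=-44, f(6)=113, f(7)=-54, f(8)=-73; answer -73
Part 3: W2 = -73; d = -7; remainder = value at the root: 5*(-7)^4 + 1*(-7)^3 - 2*(-7)^2 - 9*(-7)^1 - 6 = (12005) + (-343) + (-98) + (63) + (-6) = 11621; answer 11621

11621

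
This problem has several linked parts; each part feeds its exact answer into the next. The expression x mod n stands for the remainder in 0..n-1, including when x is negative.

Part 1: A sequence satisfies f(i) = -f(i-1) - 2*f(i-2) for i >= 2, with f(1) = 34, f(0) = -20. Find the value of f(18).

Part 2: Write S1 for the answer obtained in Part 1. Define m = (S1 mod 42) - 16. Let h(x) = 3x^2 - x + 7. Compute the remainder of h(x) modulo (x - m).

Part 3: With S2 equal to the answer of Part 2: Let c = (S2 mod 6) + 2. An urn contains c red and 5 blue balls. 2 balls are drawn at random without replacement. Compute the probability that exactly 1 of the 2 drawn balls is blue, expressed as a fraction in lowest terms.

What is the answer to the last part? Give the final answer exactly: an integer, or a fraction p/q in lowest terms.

35/66

Part 1: f(2) = -1*(34) - 2*(-20) = 6; iterating: f(2)=6, f(3)=-74, f(4)=62, f(5)=86, f(6)=-210, f(7)=38, f(8)=382, f(9)=-458, f(10)=-306, f(11)=1222, f(12)=-610, f(13)=-1834, f(14)=3054, f(15)=614, f(16)=-6722, f(17)=5494, f(18)=7950; answer 7950
Part 2: S1 = 7950; m = -4; remainder = value at the root: 3*(-4)^2 - 1*(-4)^1 + 7 = (48) + (4) + (7) = 59; answer 59
Part 3: S2 = 59; c = 7; total draws C(12,2) = 66; favorable C(5,1)*C(7,1) = 35; P = 35/66; answer 35/66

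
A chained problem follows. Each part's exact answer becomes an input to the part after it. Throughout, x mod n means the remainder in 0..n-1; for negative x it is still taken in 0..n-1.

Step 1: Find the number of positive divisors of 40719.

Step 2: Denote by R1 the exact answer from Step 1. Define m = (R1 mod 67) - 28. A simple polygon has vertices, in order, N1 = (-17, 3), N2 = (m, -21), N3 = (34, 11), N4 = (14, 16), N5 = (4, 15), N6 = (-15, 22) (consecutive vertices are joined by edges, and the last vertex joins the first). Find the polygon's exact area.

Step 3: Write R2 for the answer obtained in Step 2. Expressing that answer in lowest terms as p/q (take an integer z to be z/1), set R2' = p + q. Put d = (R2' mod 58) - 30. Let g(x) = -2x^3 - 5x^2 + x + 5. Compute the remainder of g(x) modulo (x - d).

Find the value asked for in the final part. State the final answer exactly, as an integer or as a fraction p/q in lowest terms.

-365

Step 1: 40719 = 3 * 7^2 * 277; number of divisors = (1+1) * (2+1) * (1+1) = 12; answer 12
Step 2: R1 = 12; m = -16; cross terms: (-17*-21 - -16*3)=405, (-16*11 - 34*-21)=538, (34*16 - 14*11)=390, (14*15 - 4*16)=146, (4*22 - -15*15)=313, (-15*3 - -17*22)=329; twice the area = |2121| = 2121; area = 2121/2; answer 2121/2
Step 3: R2 = 2121/2; threaded value p + q = 2123; d = 5; remainder = value at the root: -2*(5)^3 - 5*(5)^2 + 1*(5)^1 + 5 = (-250) + (-125) + (5) + (5) = -365; answer -365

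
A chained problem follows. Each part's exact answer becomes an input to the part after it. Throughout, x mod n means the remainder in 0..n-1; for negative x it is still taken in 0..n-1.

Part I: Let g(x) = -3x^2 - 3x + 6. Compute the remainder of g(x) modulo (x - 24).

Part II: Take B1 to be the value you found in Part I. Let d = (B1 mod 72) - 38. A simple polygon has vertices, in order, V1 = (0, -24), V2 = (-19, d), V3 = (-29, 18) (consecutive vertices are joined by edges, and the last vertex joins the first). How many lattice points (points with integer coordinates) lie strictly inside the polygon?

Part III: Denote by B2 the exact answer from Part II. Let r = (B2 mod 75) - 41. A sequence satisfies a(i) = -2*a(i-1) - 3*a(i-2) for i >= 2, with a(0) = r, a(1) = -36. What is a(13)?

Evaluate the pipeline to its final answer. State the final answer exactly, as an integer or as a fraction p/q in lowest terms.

-21504

Part I: remainder = value at the root: -3*(24)^2 - 3*(24)^1 + 6 = (-1728) + (-72) + (6) = -1794; answer -1794
Part II: B1 = -1794; d = -32; cross terms: (0*-32 - -19*-24)=-456, (-19*18 - -29*-32)=-1270, (-29*-24 - 0*18)=696; twice the area = |-1030| = 1030; area = 515; boundary points = 1 + 10 + 1 = 12; strictly interior points = area - boundary/2 + 1 = 510; answer 510
Part III: B2 = 510; r = 19; a(2) = -2*(-36) - 3*(19) = 15; iterating: a(2)=15, a(3)=78, a(4)=-201, a(5)=168, a(6)=267, a(7)=-1038, a(8)=1275, a(9)=564, a(10)=-4953, a(11)=8214, a(12)=-1569, a(13)=-21504; answer -21504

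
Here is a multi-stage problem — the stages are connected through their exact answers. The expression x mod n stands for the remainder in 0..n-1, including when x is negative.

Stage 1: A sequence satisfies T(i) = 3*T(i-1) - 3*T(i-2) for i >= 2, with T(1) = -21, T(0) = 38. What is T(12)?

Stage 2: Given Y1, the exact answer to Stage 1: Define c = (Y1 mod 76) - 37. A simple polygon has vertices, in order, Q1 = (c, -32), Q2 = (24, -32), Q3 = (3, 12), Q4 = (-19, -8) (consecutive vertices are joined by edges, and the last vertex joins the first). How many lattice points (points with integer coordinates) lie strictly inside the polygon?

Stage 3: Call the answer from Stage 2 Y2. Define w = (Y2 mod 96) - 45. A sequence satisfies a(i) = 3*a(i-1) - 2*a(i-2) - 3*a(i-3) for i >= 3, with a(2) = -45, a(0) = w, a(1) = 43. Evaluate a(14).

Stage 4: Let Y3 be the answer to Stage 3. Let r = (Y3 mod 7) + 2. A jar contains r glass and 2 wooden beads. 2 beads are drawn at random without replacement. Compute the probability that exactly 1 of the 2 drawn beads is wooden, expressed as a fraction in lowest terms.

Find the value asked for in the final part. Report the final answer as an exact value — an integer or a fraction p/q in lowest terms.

3/5

Stage 1: T(2) = 3*(-21) - 3*(38) = -177; iterating: T(2)=-177, T(3)=-468, T(4)=-873, T(5)=-1215, T(6)=-1026, T(7)=567, T(8)=4779, T(9)=12636, T(10)=23571, T(11)=32805, T(12)=27702; answer 27702
Stage 2: Y1 = 27702; c = 1; cross terms: (1*-32 - 24*-32)=736, (24*12 - 3*-32)=384, (3*-8 - -19*12)=204, (-19*-32 - 1*-8)=616; twice the area = |1940| = 1940; area = 970; boundary points = 23 + 1 + 2 + 4 = 30; strictly interior points = area - boundary/2 + 1 = 956; answer 956
Stage 3: Y2 = 956; w = 47; a(3) = 3*(-45) - 2*(43) - 3*(47) = -362; iterating: a(3)=-362, a(4)=-1125, a(5)=-2516, a(6)=-4212, a(7)=-4229, a(8)=3285, a(9)=30949, a(10)=98964, a(11)=225139, a(12)=384642, a(13)=406756, a(14)=-224433; answer -224433
Stage 4: Y3 = -224433; r = 3; total draws C(5,2) = 10; favorable C(2,1)*C(3,1) = 6; P = 3/5; answer 3/5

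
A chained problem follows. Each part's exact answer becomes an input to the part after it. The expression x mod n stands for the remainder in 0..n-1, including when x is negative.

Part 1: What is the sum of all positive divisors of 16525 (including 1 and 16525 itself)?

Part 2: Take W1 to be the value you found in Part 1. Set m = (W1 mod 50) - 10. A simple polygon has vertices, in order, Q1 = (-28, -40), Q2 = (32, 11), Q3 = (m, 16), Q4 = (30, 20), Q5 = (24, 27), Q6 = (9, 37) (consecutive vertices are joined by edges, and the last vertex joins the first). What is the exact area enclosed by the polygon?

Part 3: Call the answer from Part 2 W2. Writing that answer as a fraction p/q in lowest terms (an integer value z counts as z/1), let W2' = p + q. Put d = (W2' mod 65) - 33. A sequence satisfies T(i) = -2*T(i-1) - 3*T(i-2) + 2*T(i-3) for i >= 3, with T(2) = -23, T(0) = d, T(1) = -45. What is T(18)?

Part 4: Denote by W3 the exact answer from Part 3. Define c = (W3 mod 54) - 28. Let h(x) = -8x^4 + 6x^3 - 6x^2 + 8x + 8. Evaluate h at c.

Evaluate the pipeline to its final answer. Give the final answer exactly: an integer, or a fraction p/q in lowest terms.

Part 1: 16525 = 5^2 * 661; sigma = (1 + 5 + 25) * (1 + 661) = 31 * 662 = 20522; answer 20522
Part 2: W1 = 20522; m = 12; cross terms: (-28*11 - 32*-40)=972, (32*16 - 12*11)=380, (12*20 - 30*16)=-240, (30*27 - 24*20)=330, (24*37 - 9*27)=645, (9*-40 - -28*37)=676; twice the area = |2763| = 2763; area = 2763/2; answer 2763/2
Part 3: W2 = 2763/2; threaded value p + q = 2765; d = 2; T(3) = -2*(-23) - 3*(-45) + 2*(2) = 185; iterating: T(3)=185, T(4)=-391, T(5)=181, T(6)=1181, T(7)=-3687, T(8)=4193, T(9)=5037, T(10)=-30027, T(11)=53329, T(12)=-6503, T(13)=-207035, T(14)=540237, T(15)=-472375, T(16)=-1090031, T(17)=4677661, T(18)=-7029979; answer -7029979
Part 4: W3 = -7029979; c = -17; -8*(-17)^4 + 6*(-17)^3 - 6*(-17)^2 + 8*(-17)^1 + 8 = (-668168) + (-29478) + (-1734) + (-136) + (8) = -699508; answer -699508

-699508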